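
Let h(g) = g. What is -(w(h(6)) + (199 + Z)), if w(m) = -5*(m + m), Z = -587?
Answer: 448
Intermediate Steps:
w(m) = -10*m
-(w(h(6)) + (199 + Z)) = -(-10*6 + (199 - 587)) = -(-60 - 388) = -1*(-448) = 448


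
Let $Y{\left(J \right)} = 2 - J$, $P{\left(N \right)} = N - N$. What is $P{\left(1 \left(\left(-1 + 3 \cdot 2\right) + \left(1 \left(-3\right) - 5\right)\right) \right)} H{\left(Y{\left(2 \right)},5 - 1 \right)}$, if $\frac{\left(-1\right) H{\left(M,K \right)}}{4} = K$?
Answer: $0$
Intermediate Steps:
$P{\left(N \right)} = 0$
$H{\left(M,K \right)} = - 4 K$
$P{\left(1 \left(\left(-1 + 3 \cdot 2\right) + \left(1 \left(-3\right) - 5\right)\right) \right)} H{\left(Y{\left(2 \right)},5 - 1 \right)} = 0 \left(- 4 \left(5 - 1\right)\right) = 0 \left(\left(-4\right) 4\right) = 0 \left(-16\right) = 0$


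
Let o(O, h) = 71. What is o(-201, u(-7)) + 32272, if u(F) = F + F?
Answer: 32343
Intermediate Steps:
u(F) = 2*F
o(-201, u(-7)) + 32272 = 71 + 32272 = 32343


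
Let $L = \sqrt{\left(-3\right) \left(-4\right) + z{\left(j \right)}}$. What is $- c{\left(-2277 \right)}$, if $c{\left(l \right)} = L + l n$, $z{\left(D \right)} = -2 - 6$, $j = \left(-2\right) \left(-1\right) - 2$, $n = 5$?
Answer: $11383$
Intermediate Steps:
$j = 0$ ($j = 2 - 2 = 0$)
$z{\left(D \right)} = -8$ ($z{\left(D \right)} = -2 - 6 = -8$)
$L = 2$ ($L = \sqrt{\left(-3\right) \left(-4\right) - 8} = \sqrt{12 - 8} = \sqrt{4} = 2$)
$c{\left(l \right)} = 2 + 5 l$ ($c{\left(l \right)} = 2 + l 5 = 2 + 5 l$)
$- c{\left(-2277 \right)} = - (2 + 5 \left(-2277\right)) = - (2 - 11385) = \left(-1\right) \left(-11383\right) = 11383$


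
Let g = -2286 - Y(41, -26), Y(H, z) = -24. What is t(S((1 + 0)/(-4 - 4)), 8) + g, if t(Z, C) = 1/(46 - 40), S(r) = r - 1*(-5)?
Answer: -13571/6 ≈ -2261.8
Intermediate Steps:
S(r) = 5 + r (S(r) = r + 5 = 5 + r)
t(Z, C) = 1/6
g = -2262 (g = -2286 - 1*(-24) = -2286 + 24 = -2262)
t(S((1 + 0)/(-4 - 4)), 8) + g = 1/6 - 2262 = -13571/6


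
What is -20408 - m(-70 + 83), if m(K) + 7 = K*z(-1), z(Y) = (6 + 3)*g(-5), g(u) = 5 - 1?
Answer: -20869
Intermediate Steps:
g(u) = 4
z(Y) = 36 (z(Y) = (6 + 3)*4 = 9*4 = 36)
m(K) = -7 + 36*K (m(K) = -7 + K*36 = -7 + 36*K)
-20408 - m(-70 + 83) = -20408 - (-7 + 36*(-70 + 83)) = -20408 - (-7 + 36*13) = -20408 - (-7 + 468) = -20408 - 1*461 = -20408 - 461 = -20869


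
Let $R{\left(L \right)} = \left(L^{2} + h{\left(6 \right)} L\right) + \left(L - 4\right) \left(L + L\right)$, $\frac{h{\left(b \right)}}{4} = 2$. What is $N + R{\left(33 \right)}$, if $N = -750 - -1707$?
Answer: $4224$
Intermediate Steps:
$h{\left(b \right)} = 8$ ($h{\left(b \right)} = 4 \cdot 2 = 8$)
$N = 957$ ($N = -750 + 1707 = 957$)
$R{\left(L \right)} = L^{2} + 8 L + 2 L \left(-4 + L\right)$ ($R{\left(L \right)} = \left(L^{2} + 8 L\right) + \left(L - 4\right) \left(L + L\right) = \left(L^{2} + 8 L\right) + \left(-4 + L\right) 2 L = \left(L^{2} + 8 L\right) + 2 L \left(-4 + L\right) = L^{2} + 8 L + 2 L \left(-4 + L\right)$)
$N + R{\left(33 \right)} = 957 + 3 \cdot 33^{2} = 957 + 3 \cdot 1089 = 957 + 3267 = 4224$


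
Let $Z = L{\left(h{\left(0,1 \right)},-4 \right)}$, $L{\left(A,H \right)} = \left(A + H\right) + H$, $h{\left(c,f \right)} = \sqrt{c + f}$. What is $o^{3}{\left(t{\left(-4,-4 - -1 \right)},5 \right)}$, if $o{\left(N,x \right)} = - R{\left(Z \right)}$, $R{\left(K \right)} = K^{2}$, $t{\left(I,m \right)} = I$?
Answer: $-117649$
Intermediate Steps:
$L{\left(A,H \right)} = A + 2 H$
$Z = -7$ ($Z = \sqrt{0 + 1} + 2 \left(-4\right) = \sqrt{1} - 8 = 1 - 8 = -7$)
$o{\left(N,x \right)} = -49$ ($o{\left(N,x \right)} = - \left(-7\right)^{2} = \left(-1\right) 49 = -49$)
$o^{3}{\left(t{\left(-4,-4 - -1 \right)},5 \right)} = \left(-49\right)^{3} = -117649$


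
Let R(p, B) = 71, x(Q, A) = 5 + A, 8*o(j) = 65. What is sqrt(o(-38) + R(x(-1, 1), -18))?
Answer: sqrt(1266)/4 ≈ 8.8952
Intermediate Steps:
o(j) = 65/8 (o(j) = (1/8)*65 = 65/8)
sqrt(o(-38) + R(x(-1, 1), -18)) = sqrt(65/8 + 71) = sqrt(633/8) = sqrt(1266)/4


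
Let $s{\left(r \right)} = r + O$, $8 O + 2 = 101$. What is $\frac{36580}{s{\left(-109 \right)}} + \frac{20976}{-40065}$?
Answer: $- \frac{3913612016}{10323415} \approx -379.1$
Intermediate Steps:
$O = \frac{99}{8}$ ($O = - \frac{1}{4} + \frac{1}{8} \cdot 101 = - \frac{1}{4} + \frac{101}{8} = \frac{99}{8} \approx 12.375$)
$s{\left(r \right)} = \frac{99}{8} + r$ ($s{\left(r \right)} = r + \frac{99}{8} = \frac{99}{8} + r$)
$\frac{36580}{s{\left(-109 \right)}} + \frac{20976}{-40065} = \frac{36580}{\frac{99}{8} - 109} + \frac{20976}{-40065} = \frac{36580}{- \frac{773}{8}} + 20976 \left(- \frac{1}{40065}\right) = 36580 \left(- \frac{8}{773}\right) - \frac{6992}{13355} = - \frac{292640}{773} - \frac{6992}{13355} = - \frac{3913612016}{10323415}$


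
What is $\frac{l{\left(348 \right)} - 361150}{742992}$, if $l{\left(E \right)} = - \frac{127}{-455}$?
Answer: $- \frac{164323123}{338061360} \approx -0.48607$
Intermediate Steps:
$l{\left(E \right)} = \frac{127}{455}$ ($l{\left(E \right)} = \left(-127\right) \left(- \frac{1}{455}\right) = \frac{127}{455}$)
$\frac{l{\left(348 \right)} - 361150}{742992} = \frac{\frac{127}{455} - 361150}{742992} = \left(- \frac{164323123}{455}\right) \frac{1}{742992} = - \frac{164323123}{338061360}$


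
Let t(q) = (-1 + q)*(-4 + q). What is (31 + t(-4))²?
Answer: 5041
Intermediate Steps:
(31 + t(-4))² = (31 + (4 + (-4)² - 5*(-4)))² = (31 + (4 + 16 + 20))² = (31 + 40)² = 71² = 5041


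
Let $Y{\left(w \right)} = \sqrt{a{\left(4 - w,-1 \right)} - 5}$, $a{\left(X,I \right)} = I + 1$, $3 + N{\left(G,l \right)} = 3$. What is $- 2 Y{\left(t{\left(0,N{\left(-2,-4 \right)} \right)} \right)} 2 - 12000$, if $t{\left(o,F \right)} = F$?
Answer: $-12000 - 4 i \sqrt{5} \approx -12000.0 - 8.9443 i$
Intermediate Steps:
$N{\left(G,l \right)} = 0$ ($N{\left(G,l \right)} = -3 + 3 = 0$)
$a{\left(X,I \right)} = 1 + I$
$Y{\left(w \right)} = i \sqrt{5}$ ($Y{\left(w \right)} = \sqrt{\left(1 - 1\right) - 5} = \sqrt{0 - 5} = \sqrt{-5} = i \sqrt{5}$)
$- 2 Y{\left(t{\left(0,N{\left(-2,-4 \right)} \right)} \right)} 2 - 12000 = - 2 i \sqrt{5} \cdot 2 - 12000 = - 4 i \sqrt{5} - 12000 = -12000 - 4 i \sqrt{5}$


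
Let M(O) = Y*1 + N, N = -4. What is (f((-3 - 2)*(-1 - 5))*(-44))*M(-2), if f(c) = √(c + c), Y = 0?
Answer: 352*√15 ≈ 1363.3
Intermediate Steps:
f(c) = √2*√c (f(c) = √(2*c) = √2*√c)
M(O) = -4 (M(O) = 0*1 - 4 = 0 - 4 = -4)
(f((-3 - 2)*(-1 - 5))*(-44))*M(-2) = ((√2*√((-3 - 2)*(-1 - 5)))*(-44))*(-4) = ((√2*√(-5*(-6)))*(-44))*(-4) = ((√2*√30)*(-44))*(-4) = ((2*√15)*(-44))*(-4) = -88*√15*(-4) = 352*√15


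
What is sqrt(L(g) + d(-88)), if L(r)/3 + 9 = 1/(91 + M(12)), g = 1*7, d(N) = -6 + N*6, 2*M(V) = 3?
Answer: 3*I*sqrt(2133235)/185 ≈ 23.685*I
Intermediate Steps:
M(V) = 3/2 (M(V) = (1/2)*3 = 3/2)
d(N) = -6 + 6*N
g = 7
L(r) = -4989/185 (L(r) = -27 + 3/(91 + 3/2) = -27 + 3/(185/2) = -27 + 3*(2/185) = -27 + 6/185 = -4989/185)
sqrt(L(g) + d(-88)) = sqrt(-4989/185 + (-6 + 6*(-88))) = sqrt(-4989/185 + (-6 - 528)) = sqrt(-4989/185 - 534) = sqrt(-103779/185) = 3*I*sqrt(2133235)/185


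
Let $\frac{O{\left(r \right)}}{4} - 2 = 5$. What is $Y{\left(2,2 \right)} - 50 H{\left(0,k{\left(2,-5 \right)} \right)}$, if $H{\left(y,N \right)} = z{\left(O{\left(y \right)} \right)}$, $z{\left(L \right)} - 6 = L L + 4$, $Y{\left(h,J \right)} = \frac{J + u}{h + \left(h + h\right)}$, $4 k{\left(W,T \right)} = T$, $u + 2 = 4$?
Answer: $- \frac{119098}{3} \approx -39699.0$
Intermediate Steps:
$u = 2$ ($u = -2 + 4 = 2$)
$k{\left(W,T \right)} = \frac{T}{4}$
$O{\left(r \right)} = 28$ ($O{\left(r \right)} = 8 + 4 \cdot 5 = 8 + 20 = 28$)
$Y{\left(h,J \right)} = \frac{2 + J}{3 h}$ ($Y{\left(h,J \right)} = \frac{J + 2}{h + \left(h + h\right)} = \frac{2 + J}{h + 2 h} = \frac{2 + J}{3 h}$)
$z{\left(L \right)} = 10 + L^{2}$ ($z{\left(L \right)} = 6 + \left(L L + 4\right) = 6 + \left(L^{2} + 4\right) = 6 + \left(4 + L^{2}\right) = 10 + L^{2}$)
$H{\left(y,N \right)} = 794$ ($H{\left(y,N \right)} = 10 + 28^{2} = 10 + 784 = 794$)
$Y{\left(2,2 \right)} - 50 H{\left(0,k{\left(2,-5 \right)} \right)} = \frac{2 + 2}{3 \cdot 2} - 39700 = \frac{1}{3} \cdot \frac{1}{2} \cdot 4 - 39700 = \frac{2}{3} - 39700 = - \frac{119098}{3}$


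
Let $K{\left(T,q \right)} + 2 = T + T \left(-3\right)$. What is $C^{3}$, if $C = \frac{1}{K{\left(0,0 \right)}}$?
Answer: $- \frac{1}{8} \approx -0.125$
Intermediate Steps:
$K{\left(T,q \right)} = -2 - 2 T$ ($K{\left(T,q \right)} = -2 + \left(T + T \left(-3\right)\right) = -2 + \left(T - 3 T\right) = -2 - 2 T$)
$C = - \frac{1}{2}$ ($C = \frac{1}{-2 - 0} = \frac{1}{-2 + 0} = \frac{1}{-2} = - \frac{1}{2} \approx -0.5$)
$C^{3} = \left(- \frac{1}{2}\right)^{3} = - \frac{1}{8}$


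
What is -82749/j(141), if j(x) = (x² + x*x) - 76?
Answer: -82749/39686 ≈ -2.0851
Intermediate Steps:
j(x) = -76 + 2*x² (j(x) = (x² + x²) - 76 = 2*x² - 76 = -76 + 2*x²)
-82749/j(141) = -82749/(-76 + 2*141²) = -82749/(-76 + 2*19881) = -82749/(-76 + 39762) = -82749/39686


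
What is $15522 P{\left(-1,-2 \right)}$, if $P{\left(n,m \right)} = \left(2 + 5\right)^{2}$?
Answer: $760578$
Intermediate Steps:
$P{\left(n,m \right)} = 49$ ($P{\left(n,m \right)} = 7^{2} = 49$)
$15522 P{\left(-1,-2 \right)} = 15522 \cdot 49 = 760578$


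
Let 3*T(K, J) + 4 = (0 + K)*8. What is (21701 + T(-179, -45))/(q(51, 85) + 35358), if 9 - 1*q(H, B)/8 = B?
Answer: 63667/104250 ≈ 0.61071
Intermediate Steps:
T(K, J) = -4/3 + 8*K/3 (T(K, J) = -4/3 + ((0 + K)*8)/3 = -4/3 + (K*8)/3 = -4/3 + (8*K)/3 = -4/3 + 8*K/3)
q(H, B) = 72 - 8*B
(21701 + T(-179, -45))/(q(51, 85) + 35358) = (21701 + (-4/3 + (8/3)*(-179)))/((72 - 8*85) + 35358) = (21701 + (-4/3 - 1432/3))/((72 - 680) + 35358) = (21701 - 1436/3)/(-608 + 35358) = (63667/3)/34750 = (63667/3)*(1/34750) = 63667/104250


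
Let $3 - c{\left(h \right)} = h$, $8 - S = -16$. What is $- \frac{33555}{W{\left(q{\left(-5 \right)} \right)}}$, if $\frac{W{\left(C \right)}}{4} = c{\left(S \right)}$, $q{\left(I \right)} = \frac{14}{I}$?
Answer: $\frac{11185}{28} \approx 399.46$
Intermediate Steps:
$S = 24$ ($S = 8 - -16 = 8 + 16 = 24$)
$c{\left(h \right)} = 3 - h$
$W{\left(C \right)} = -84$ ($W{\left(C \right)} = 4 \left(3 - 24\right) = 4 \left(-21\right) = -84$)
$- \frac{33555}{W{\left(q{\left(-5 \right)} \right)}} = - \frac{33555}{-84} = \left(-33555\right) \left(- \frac{1}{84}\right) = \frac{11185}{28}$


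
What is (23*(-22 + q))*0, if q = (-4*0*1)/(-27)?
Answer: 0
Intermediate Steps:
q = 0 (q = (0*1)*(-1/27) = 0*(-1/27) = 0)
(23*(-22 + q))*0 = (23*(-22 + 0))*0 = (23*(-22))*0 = -506*0 = 0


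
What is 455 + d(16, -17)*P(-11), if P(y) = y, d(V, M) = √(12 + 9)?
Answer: 455 - 11*√21 ≈ 404.59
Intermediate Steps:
d(V, M) = √21
455 + d(16, -17)*P(-11) = 455 + √21*(-11) = 455 - 11*√21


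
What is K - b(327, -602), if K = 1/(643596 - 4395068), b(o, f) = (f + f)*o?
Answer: 1476984538175/3751472 ≈ 3.9371e+5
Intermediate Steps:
b(o, f) = 2*f*o (b(o, f) = (2*f)*o = 2*f*o)
K = -1/3751472 (K = 1/(-3751472) = -1/3751472 ≈ -2.6656e-7)
K - b(327, -602) = -1/3751472 - 2*(-602)*327 = -1/3751472 - 1*(-393708) = -1/3751472 + 393708 = 1476984538175/3751472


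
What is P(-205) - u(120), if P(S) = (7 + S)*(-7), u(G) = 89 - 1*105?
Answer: 1402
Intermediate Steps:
u(G) = -16 (u(G) = 89 - 105 = -16)
P(S) = -49 - 7*S
P(-205) - u(120) = (-49 - 7*(-205)) - 1*(-16) = (-49 + 1435) + 16 = 1386 + 16 = 1402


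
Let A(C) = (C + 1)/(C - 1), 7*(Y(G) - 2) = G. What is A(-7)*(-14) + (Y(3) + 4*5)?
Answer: 167/14 ≈ 11.929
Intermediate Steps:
Y(G) = 2 + G/7
A(C) = (1 + C)/(-1 + C)
A(-7)*(-14) + (Y(3) + 4*5) = ((1 - 7)/(-1 - 7))*(-14) + ((2 + (1/7)*3) + 4*5) = (-6/(-8))*(-14) + ((2 + 3/7) + 20) = -1/8*(-6)*(-14) + (17/7 + 20) = (3/4)*(-14) + 157/7 = -21/2 + 157/7 = 167/14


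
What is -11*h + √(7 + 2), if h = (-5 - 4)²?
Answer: -888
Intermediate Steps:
h = 81 (h = (-9)² = 81)
-11*h + √(7 + 2) = -11*81 + √(7 + 2) = -891 + √9 = -891 + 3 = -888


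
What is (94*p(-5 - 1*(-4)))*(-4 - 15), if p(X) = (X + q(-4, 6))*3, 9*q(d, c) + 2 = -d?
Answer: 12502/3 ≈ 4167.3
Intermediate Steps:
q(d, c) = -2/9 - d/9 (q(d, c) = -2/9 + (-d)/9 = -2/9 - d/9)
p(X) = 2/3 + 3*X (p(X) = (X + (-2/9 - 1/9*(-4)))*3 = (X + (-2/9 + 4/9))*3 = (X + 2/9)*3 = (2/9 + X)*3 = 2/3 + 3*X)
(94*p(-5 - 1*(-4)))*(-4 - 15) = (94*(2/3 + 3*(-5 - 1*(-4))))*(-4 - 15) = (94*(2/3 + 3*(-5 + 4)))*(-19) = (94*(2/3 + 3*(-1)))*(-19) = (94*(2/3 - 3))*(-19) = (94*(-7/3))*(-19) = -658/3*(-19) = 12502/3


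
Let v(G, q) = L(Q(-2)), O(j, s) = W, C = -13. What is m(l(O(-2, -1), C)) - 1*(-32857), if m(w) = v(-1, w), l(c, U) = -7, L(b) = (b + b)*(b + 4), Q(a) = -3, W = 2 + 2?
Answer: 32851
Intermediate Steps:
W = 4
O(j, s) = 4
L(b) = 2*b*(4 + b) (L(b) = (2*b)*(4 + b) = 2*b*(4 + b))
v(G, q) = -6 (v(G, q) = 2*(-3)*(4 - 3) = 2*(-3)*1 = -6)
m(w) = -6
m(l(O(-2, -1), C)) - 1*(-32857) = -6 - 1*(-32857) = -6 + 32857 = 32851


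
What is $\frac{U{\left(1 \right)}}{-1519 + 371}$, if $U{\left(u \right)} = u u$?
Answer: $- \frac{1}{1148} \approx -0.00087108$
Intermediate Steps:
$U{\left(u \right)} = u^{2}$
$\frac{U{\left(1 \right)}}{-1519 + 371} = \frac{1^{2}}{-1519 + 371} = 1 \frac{1}{-1148} = 1 \left(- \frac{1}{1148}\right) = - \frac{1}{1148}$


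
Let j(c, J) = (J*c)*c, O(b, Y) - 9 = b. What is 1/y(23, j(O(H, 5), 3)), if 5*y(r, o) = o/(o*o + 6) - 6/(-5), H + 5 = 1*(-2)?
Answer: 125/32 ≈ 3.9063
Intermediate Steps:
H = -7 (H = -5 + 1*(-2) = -5 - 2 = -7)
O(b, Y) = 9 + b
j(c, J) = J*c²
y(r, o) = 6/25 + o/(5*(6 + o²)) (y(r, o) = (o/(o*o + 6) - 6/(-5))/5 = (o/(o² + 6) - 6*(-⅕))/5 = (o/(6 + o²) + 6/5)/5 = (6/5 + o/(6 + o²))/5 = 6/25 + o/(5*(6 + o²)))
1/y(23, j(O(H, 5), 3)) = 1/((36 + 5*(3*(9 - 7)²) + 6*(3*(9 - 7)²)²)/(25*(6 + (3*(9 - 7)²)²))) = 1/((36 + 5*(3*2²) + 6*(3*2²)²)/(25*(6 + (3*2²)²))) = 1/((36 + 5*(3*4) + 6*(3*4)²)/(25*(6 + (3*4)²))) = 1/((36 + 5*12 + 6*12²)/(25*(6 + 12²))) = 1/((36 + 60 + 6*144)/(25*(6 + 144))) = 1/((1/25)*(36 + 60 + 864)/150) = 1/((1/25)*(1/150)*960) = 1/(32/125) = 125/32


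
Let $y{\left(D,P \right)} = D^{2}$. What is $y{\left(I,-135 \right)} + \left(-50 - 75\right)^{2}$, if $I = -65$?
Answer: $19850$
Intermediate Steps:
$y{\left(I,-135 \right)} + \left(-50 - 75\right)^{2} = \left(-65\right)^{2} + \left(-50 - 75\right)^{2} = 4225 + \left(-125\right)^{2} = 4225 + 15625 = 19850$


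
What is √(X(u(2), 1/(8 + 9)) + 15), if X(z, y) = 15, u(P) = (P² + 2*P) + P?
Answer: √30 ≈ 5.4772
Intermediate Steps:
u(P) = P² + 3*P
√(X(u(2), 1/(8 + 9)) + 15) = √(15 + 15) = √30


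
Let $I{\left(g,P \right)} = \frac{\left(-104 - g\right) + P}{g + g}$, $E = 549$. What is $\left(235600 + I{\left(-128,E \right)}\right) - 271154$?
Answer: $- \frac{9102397}{256} \approx -35556.0$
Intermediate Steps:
$I{\left(g,P \right)} = \frac{-104 + P - g}{2 g}$
$\left(235600 + I{\left(-128,E \right)}\right) - 271154 = \left(235600 + \frac{-104 + 549 - -128}{2 \left(-128\right)}\right) - 271154 = \left(235600 + \frac{1}{2} \left(- \frac{1}{128}\right) \left(-104 + 549 + 128\right)\right) - 271154 = \left(235600 + \frac{1}{2} \left(- \frac{1}{128}\right) 573\right) - 271154 = \left(235600 - \frac{573}{256}\right) - 271154 = \frac{60313027}{256} - 271154 = - \frac{9102397}{256}$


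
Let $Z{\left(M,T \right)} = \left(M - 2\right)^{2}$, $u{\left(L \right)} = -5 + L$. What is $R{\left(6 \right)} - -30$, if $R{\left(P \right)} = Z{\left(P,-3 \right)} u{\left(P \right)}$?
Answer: $46$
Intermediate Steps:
$Z{\left(M,T \right)} = \left(-2 + M\right)^{2}$
$R{\left(P \right)} = \left(-2 + P\right)^{2} \left(-5 + P\right)$
$R{\left(6 \right)} - -30 = \left(-2 + 6\right)^{2} \left(-5 + 6\right) - -30 = 4^{2} \cdot 1 + 30 = 16 \cdot 1 + 30 = 16 + 30 = 46$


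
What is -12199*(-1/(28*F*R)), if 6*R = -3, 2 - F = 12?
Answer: 12199/140 ≈ 87.136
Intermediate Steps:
F = -10 (F = 2 - 1*12 = 2 - 12 = -10)
R = -½ (R = (⅙)*(-3) = -½ ≈ -0.50000)
-12199*(-1/(28*F*R)) = -12199/(-28*(-½)*(-10)) = -12199/(14*(-10)) = -12199/(-140) = -12199*(-1/140) = 12199/140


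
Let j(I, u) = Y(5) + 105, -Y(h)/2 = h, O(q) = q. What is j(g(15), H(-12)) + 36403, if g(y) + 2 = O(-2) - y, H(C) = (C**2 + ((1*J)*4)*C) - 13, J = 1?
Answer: 36498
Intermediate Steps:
Y(h) = -2*h
H(C) = -13 + C**2 + 4*C (H(C) = (C**2 + ((1*1)*4)*C) - 13 = (C**2 + (1*4)*C) - 13 = (C**2 + 4*C) - 13 = -13 + C**2 + 4*C)
g(y) = -4 - y (g(y) = -2 + (-2 - y) = -4 - y)
j(I, u) = 95 (j(I, u) = -2*5 + 105 = -10 + 105 = 95)
j(g(15), H(-12)) + 36403 = 95 + 36403 = 36498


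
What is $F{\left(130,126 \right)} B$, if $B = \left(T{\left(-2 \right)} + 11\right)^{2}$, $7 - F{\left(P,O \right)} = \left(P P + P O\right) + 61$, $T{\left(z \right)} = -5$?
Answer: $-1200024$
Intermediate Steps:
$F{\left(P,O \right)} = -54 - P^{2} - O P$ ($F{\left(P,O \right)} = 7 - \left(\left(P P + P O\right) + 61\right) = 7 - \left(\left(P^{2} + O P\right) + 61\right) = 7 - \left(61 + P^{2} + O P\right) = -54 - P^{2} - O P$)
$B = 36$ ($B = \left(-5 + 11\right)^{2} = 6^{2} = 36$)
$F{\left(130,126 \right)} B = \left(-54 - 130^{2} - 126 \cdot 130\right) 36 = \left(-54 - 16900 - 16380\right) 36 = \left(-33334\right) 36 = -1200024$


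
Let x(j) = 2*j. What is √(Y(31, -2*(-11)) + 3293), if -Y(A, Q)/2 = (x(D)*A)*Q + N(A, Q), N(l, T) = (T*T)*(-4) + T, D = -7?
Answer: 3*√2913 ≈ 161.92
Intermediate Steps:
N(l, T) = T - 4*T² (N(l, T) = T²*(-4) + T = -4*T² + T = T - 4*T²)
Y(A, Q) = -2*Q*(1 - 4*Q) + 28*A*Q (Y(A, Q) = -2*(((2*(-7))*A)*Q + Q*(1 - 4*Q)) = -2*((-14*A)*Q + Q*(1 - 4*Q)) = -2*(-14*A*Q + Q*(1 - 4*Q)) = -2*(Q*(1 - 4*Q) - 14*A*Q) = -2*Q*(1 - 4*Q) + 28*A*Q)
√(Y(31, -2*(-11)) + 3293) = √(2*(-2*(-11))*(-1 + 4*(-2*(-11)) + 14*31) + 3293) = √(2*22*(-1 + 4*22 + 434) + 3293) = √(2*22*(-1 + 88 + 434) + 3293) = √(2*22*521 + 3293) = √(22924 + 3293) = √26217 = 3*√2913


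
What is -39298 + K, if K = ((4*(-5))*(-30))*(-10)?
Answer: -45298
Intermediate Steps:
K = -6000 (K = -20*(-30)*(-10) = 600*(-10) = -6000)
-39298 + K = -39298 - 6000 = -45298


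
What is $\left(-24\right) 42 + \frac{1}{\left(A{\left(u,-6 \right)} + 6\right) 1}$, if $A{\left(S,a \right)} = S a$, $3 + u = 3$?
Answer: $- \frac{6047}{6} \approx -1007.8$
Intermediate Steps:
$u = 0$ ($u = -3 + 3 = 0$)
$\left(-24\right) 42 + \frac{1}{\left(A{\left(u,-6 \right)} + 6\right) 1} = \left(-24\right) 42 + \frac{1}{\left(0 \left(-6\right) + 6\right) 1} = -1008 + \frac{1}{0 + 6} \cdot 1 = -1008 + \frac{1}{6} \cdot 1 = -1008 + \frac{1}{6} = - \frac{6047}{6}$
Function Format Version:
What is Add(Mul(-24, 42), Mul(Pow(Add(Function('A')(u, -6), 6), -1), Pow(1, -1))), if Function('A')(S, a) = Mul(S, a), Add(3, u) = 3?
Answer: Rational(-6047, 6) ≈ -1007.8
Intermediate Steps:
u = 0 (u = Add(-3, 3) = 0)
Add(Mul(-24, 42), Mul(Pow(Add(Function('A')(u, -6), 6), -1), Pow(1, -1))) = Add(Mul(-24, 42), Mul(Pow(Add(Mul(0, -6), 6), -1), Pow(1, -1))) = Add(-1008, Mul(Pow(Add(0, 6), -1), 1)) = Add(-1008, Mul(Pow(6, -1), 1)) = Add(-1008, Mul(Rational(1, 6), 1)) = Add(-1008, Rational(1, 6)) = Rational(-6047, 6)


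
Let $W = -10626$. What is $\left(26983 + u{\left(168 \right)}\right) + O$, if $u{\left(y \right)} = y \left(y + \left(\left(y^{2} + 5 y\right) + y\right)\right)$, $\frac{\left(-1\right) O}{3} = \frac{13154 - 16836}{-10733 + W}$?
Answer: $\frac{106072691651}{21359} \approx 4.9662 \cdot 10^{6}$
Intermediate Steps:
$O = - \frac{11046}{21359}$ ($O = - 3 \frac{13154 - 16836}{-10733 - 10626} = - 3 \left(- \frac{3682}{-21359}\right) = - 3 \left(\left(-3682\right) \left(- \frac{1}{21359}\right)\right) = \left(-3\right) \frac{3682}{21359} = - \frac{11046}{21359} \approx -0.51716$)
$u{\left(y \right)} = y \left(y^{2} + 7 y\right)$ ($u{\left(y \right)} = y \left(y + \left(y^{2} + 6 y\right)\right) = y \left(y^{2} + 7 y\right)$)
$\left(26983 + u{\left(168 \right)}\right) + O = \left(26983 + 168^{2} \left(7 + 168\right)\right) - \frac{11046}{21359} = \left(26983 + 28224 \cdot 175\right) - \frac{11046}{21359} = \left(26983 + 4939200\right) - \frac{11046}{21359} = 4966183 - \frac{11046}{21359} = \frac{106072691651}{21359}$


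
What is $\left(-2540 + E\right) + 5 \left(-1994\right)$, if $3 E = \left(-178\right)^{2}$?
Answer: $- \frac{5846}{3} \approx -1948.7$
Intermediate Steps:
$E = \frac{31684}{3}$ ($E = \frac{\left(-178\right)^{2}}{3} = \frac{1}{3} \cdot 31684 = \frac{31684}{3} \approx 10561.0$)
$\left(-2540 + E\right) + 5 \left(-1994\right) = \left(-2540 + \frac{31684}{3}\right) + 5 \left(-1994\right) = \frac{24064}{3} - 9970 = - \frac{5846}{3}$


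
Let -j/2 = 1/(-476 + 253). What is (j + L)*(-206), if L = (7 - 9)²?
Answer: -184164/223 ≈ -825.85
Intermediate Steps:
L = 4 (L = (-2)² = 4)
j = 2/223 (j = -2/(-476 + 253) = -2/(-223) = -2*(-1/223) = 2/223 ≈ 0.0089686)
(j + L)*(-206) = (2/223 + 4)*(-206) = (894/223)*(-206) = -184164/223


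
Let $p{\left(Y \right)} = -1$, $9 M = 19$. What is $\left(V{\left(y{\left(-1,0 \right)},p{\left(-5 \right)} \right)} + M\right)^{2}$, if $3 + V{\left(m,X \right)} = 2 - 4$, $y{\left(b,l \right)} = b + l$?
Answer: $\frac{676}{81} \approx 8.3457$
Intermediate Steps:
$M = \frac{19}{9}$ ($M = \frac{1}{9} \cdot 19 = \frac{19}{9} \approx 2.1111$)
$V{\left(m,X \right)} = -5$ ($V{\left(m,X \right)} = -3 + \left(2 - 4\right) = -3 - 2 = -5$)
$\left(V{\left(y{\left(-1,0 \right)},p{\left(-5 \right)} \right)} + M\right)^{2} = \left(-5 + \frac{19}{9}\right)^{2} = \left(- \frac{26}{9}\right)^{2} = \frac{676}{81}$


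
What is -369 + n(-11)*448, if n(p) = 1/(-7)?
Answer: -433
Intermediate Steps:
n(p) = -⅐
-369 + n(-11)*448 = -369 - ⅐*448 = -369 - 64 = -433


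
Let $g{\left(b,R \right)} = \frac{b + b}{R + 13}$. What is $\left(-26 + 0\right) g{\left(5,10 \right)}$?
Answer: $- \frac{260}{23} \approx -11.304$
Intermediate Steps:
$g{\left(b,R \right)} = \frac{2 b}{13 + R}$
$\left(-26 + 0\right) g{\left(5,10 \right)} = \left(-26 + 0\right) 2 \cdot 5 \frac{1}{13 + 10} = - 26 \cdot 2 \cdot 5 \cdot \frac{1}{23} = \left(-26\right) \frac{10}{23} = - \frac{260}{23}$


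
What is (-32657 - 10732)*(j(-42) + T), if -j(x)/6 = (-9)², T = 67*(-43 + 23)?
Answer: 79228314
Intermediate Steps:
T = -1340 (T = 67*(-20) = -1340)
j(x) = -486 (j(x) = -6*(-9)² = -6*81 = -486)
(-32657 - 10732)*(j(-42) + T) = (-32657 - 10732)*(-486 - 1340) = -43389*(-1826) = 79228314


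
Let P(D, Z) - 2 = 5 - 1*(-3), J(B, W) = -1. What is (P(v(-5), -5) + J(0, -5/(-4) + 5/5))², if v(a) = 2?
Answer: 81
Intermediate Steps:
P(D, Z) = 10 (P(D, Z) = 2 + (5 - 1*(-3)) = 2 + (5 + 3) = 2 + 8 = 10)
(P(v(-5), -5) + J(0, -5/(-4) + 5/5))² = (10 - 1)² = 9² = 81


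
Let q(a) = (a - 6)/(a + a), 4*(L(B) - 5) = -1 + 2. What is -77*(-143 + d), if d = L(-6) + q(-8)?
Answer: 84315/8 ≈ 10539.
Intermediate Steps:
L(B) = 21/4 (L(B) = 5 + (-1 + 2)/4 = 5 + (1/4)*1 = 5 + 1/4 = 21/4)
q(a) = (-6 + a)/(2*a) (q(a) = (-6 + a)/((2*a)) = (-6 + a)*(1/(2*a)) = (-6 + a)/(2*a))
d = 49/8 (d = 21/4 + (1/2)*(-6 - 8)/(-8) = 21/4 + (1/2)*(-1/8)*(-14) = 21/4 + 7/8 = 49/8 ≈ 6.1250)
-77*(-143 + d) = -77*(-143 + 49/8) = -77*(-1095/8) = 84315/8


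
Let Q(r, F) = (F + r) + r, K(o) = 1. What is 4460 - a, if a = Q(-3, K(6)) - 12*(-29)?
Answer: 4117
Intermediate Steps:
Q(r, F) = F + 2*r
a = 343 (a = (1 + 2*(-3)) - 12*(-29) = (1 - 6) + 348 = -5 + 348 = 343)
4460 - a = 4460 - 1*343 = 4460 - 343 = 4117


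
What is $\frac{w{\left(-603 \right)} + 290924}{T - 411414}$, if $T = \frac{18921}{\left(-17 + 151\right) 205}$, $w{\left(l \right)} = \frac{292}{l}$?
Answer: $- \frac{71925020800}{101713712931} \approx -0.70713$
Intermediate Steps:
$T = \frac{18921}{27470}$ ($T = \frac{18921}{134 \cdot 205} = \frac{18921}{27470} \approx 0.68879$)
$\frac{w{\left(-603 \right)} + 290924}{T - 411414} = \frac{\frac{292}{-603} + 290924}{\frac{18921}{27470} - 411414} = \frac{292 \left(- \frac{1}{603}\right) + 290924}{- \frac{11301523659}{27470}} = \left(- \frac{292}{603} + 290924\right) \left(- \frac{27470}{11301523659}\right) = \frac{175426880}{603} \left(- \frac{27470}{11301523659}\right) = - \frac{71925020800}{101713712931}$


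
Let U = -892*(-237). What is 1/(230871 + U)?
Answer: 1/442275 ≈ 2.2610e-6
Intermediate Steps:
U = 211404
1/(230871 + U) = 1/(230871 + 211404) = 1/442275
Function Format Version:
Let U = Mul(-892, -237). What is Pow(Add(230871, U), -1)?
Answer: Rational(1, 442275) ≈ 2.2610e-6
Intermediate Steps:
U = 211404
Pow(Add(230871, U), -1) = Pow(Add(230871, 211404), -1) = Pow(442275, -1) = Rational(1, 442275)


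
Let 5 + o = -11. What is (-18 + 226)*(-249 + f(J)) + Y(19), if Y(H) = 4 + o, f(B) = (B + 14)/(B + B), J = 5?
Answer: -257044/5 ≈ -51409.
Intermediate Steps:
o = -16 (o = -5 - 11 = -16)
f(B) = (14 + B)/(2*B) (f(B) = (14 + B)/((2*B)) = (14 + B)*(1/(2*B)) = (14 + B)/(2*B))
Y(H) = -12 (Y(H) = 4 - 16 = -12)
(-18 + 226)*(-249 + f(J)) + Y(19) = (-18 + 226)*(-249 + (½)*(14 + 5)/5) - 12 = 208*(-249 + (½)*(⅕)*19) - 12 = 208*(-249 + 19/10) - 12 = 208*(-2471/10) - 12 = -256984/5 - 12 = -257044/5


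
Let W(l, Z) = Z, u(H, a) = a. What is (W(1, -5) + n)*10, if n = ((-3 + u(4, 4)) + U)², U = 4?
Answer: 200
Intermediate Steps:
n = 25 (n = ((-3 + 4) + 4)² = (1 + 4)² = 5² = 25)
(W(1, -5) + n)*10 = (-5 + 25)*10 = 20*10 = 200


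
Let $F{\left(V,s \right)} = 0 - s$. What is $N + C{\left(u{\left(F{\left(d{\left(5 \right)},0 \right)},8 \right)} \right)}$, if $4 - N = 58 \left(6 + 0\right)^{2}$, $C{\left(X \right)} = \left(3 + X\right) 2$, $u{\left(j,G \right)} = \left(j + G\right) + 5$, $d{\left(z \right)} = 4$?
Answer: $-2052$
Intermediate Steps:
$F{\left(V,s \right)} = - s$
$u{\left(j,G \right)} = 5 + G + j$ ($u{\left(j,G \right)} = \left(G + j\right) + 5 = 5 + G + j$)
$C{\left(X \right)} = 6 + 2 X$
$N = -2084$ ($N = 4 - 58 \left(6 + 0\right)^{2} = 4 - 58 \cdot 6^{2} = 4 - 58 \cdot 36 = 4 - 2088 = -2084$)
$N + C{\left(u{\left(F{\left(d{\left(5 \right)},0 \right)},8 \right)} \right)} = -2084 + \left(6 + 2 \left(5 + 8 - 0\right)\right) = -2084 + \left(6 + 2 \left(5 + 8 + 0\right)\right) = -2084 + \left(6 + 2 \cdot 13\right) = -2084 + \left(6 + 26\right) = -2084 + 32 = -2052$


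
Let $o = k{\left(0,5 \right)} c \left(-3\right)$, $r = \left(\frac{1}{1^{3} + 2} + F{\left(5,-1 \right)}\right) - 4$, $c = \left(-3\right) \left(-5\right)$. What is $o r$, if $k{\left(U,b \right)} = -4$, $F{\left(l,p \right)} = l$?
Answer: $240$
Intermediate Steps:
$c = 15$
$r = \frac{4}{3}$ ($r = \left(\frac{1}{1^{3} + 2} + 5\right) - 4 = \left(\frac{1}{1 + 2} + 5\right) - 4 = \left(\frac{1}{3} + 5\right) - 4 = \frac{16}{3} - 4 = \frac{4}{3} \approx 1.3333$)
$o = 180$ ($o = \left(-4\right) 15 \left(-3\right) = \left(-60\right) \left(-3\right) = 180$)
$o r = 180 \cdot \frac{4}{3} = 240$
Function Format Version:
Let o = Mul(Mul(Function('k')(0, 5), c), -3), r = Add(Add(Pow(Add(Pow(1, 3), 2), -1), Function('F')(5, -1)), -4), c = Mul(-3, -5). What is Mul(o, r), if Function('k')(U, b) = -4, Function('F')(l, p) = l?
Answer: 240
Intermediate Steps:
c = 15
r = Rational(4, 3) (r = Add(Add(Pow(Add(Pow(1, 3), 2), -1), 5), -4) = Add(Add(Pow(Add(1, 2), -1), 5), -4) = Add(Add(Pow(3, -1), 5), -4) = Add(Add(Rational(1, 3), 5), -4) = Add(Rational(16, 3), -4) = Rational(4, 3) ≈ 1.3333)
o = 180 (o = Mul(Mul(-4, 15), -3) = Mul(-60, -3) = 180)
Mul(o, r) = Mul(180, Rational(4, 3)) = 240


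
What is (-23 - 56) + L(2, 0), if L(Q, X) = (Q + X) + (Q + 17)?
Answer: -58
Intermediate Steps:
L(Q, X) = 17 + X + 2*Q (L(Q, X) = (Q + X) + (17 + Q) = 17 + X + 2*Q)
(-23 - 56) + L(2, 0) = (-23 - 56) + (17 + 0 + 2*2) = -79 + (17 + 0 + 4) = -79 + 21 = -58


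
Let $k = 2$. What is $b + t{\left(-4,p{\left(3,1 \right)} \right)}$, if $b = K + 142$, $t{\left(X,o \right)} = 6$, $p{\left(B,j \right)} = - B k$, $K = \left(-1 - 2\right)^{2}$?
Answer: $157$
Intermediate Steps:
$K = 9$ ($K = \left(-3\right)^{2} = 9$)
$p{\left(B,j \right)} = - 2 B$ ($p{\left(B,j \right)} = - B 2 = - 2 B$)
$b = 151$ ($b = 9 + 142 = 151$)
$b + t{\left(-4,p{\left(3,1 \right)} \right)} = 151 + 6 = 157$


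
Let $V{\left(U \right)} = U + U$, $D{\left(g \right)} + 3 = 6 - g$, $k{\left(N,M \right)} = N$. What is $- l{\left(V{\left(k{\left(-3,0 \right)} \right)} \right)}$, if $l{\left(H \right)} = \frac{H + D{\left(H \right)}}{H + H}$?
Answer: $\frac{1}{4} \approx 0.25$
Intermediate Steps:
$D{\left(g \right)} = 3 - g$ ($D{\left(g \right)} = -3 - \left(-6 + g\right) = 3 - g$)
$V{\left(U \right)} = 2 U$
$l{\left(H \right)} = \frac{3}{2 H}$ ($l{\left(H \right)} = \frac{H - \left(-3 + H\right)}{H + H} = \frac{3}{2 H}$)
$- l{\left(V{\left(k{\left(-3,0 \right)} \right)} \right)} = - \frac{3}{2 \cdot 2 \left(-3\right)} = - \frac{3}{2 \left(-6\right)} = - \frac{3 \left(-1\right)}{2 \cdot 6} = \left(-1\right) \left(- \frac{1}{4}\right) = \frac{1}{4}$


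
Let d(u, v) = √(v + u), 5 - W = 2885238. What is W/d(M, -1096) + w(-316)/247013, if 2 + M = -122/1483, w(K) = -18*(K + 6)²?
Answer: -1729800/247013 + 2885233*I*√603750062/814228 ≈ -7.0029 + 87069.0*I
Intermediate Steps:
W = -2885233 (W = 5 - 1*2885238 = 5 - 2885238 = -2885233)
w(K) = -18*(6 + K)²
M = -3088/1483 (M = -2 - 122/1483 = -3088/1483 ≈ -2.0823)
d(u, v) = √(u + v)
W/d(M, -1096) + w(-316)/247013 = -2885233/√(-3088/1483 - 1096) - 18*(6 - 316)²/247013 = -2885233*(-I*√603750062/814228) - 18*(-310)²*(1/247013) = -2885233*(-I*√603750062/814228) - 18*96100*(1/247013) = -(-2885233)*I*√603750062/814228 - 1729800*1/247013 = 2885233*I*√603750062/814228 - 1729800/247013 = -1729800/247013 + 2885233*I*√603750062/814228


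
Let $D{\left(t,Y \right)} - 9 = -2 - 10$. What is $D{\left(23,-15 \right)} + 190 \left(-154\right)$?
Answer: $-29263$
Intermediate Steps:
$D{\left(t,Y \right)} = -3$ ($D{\left(t,Y \right)} = 9 - 12 = -3$)
$D{\left(23,-15 \right)} + 190 \left(-154\right) = -3 + 190 \left(-154\right) = -3 - 29260 = -29263$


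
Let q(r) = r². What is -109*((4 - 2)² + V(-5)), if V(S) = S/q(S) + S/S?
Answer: -2616/5 ≈ -523.20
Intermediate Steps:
V(S) = 1 + 1/S (V(S) = S/(S²) + S/S = S/S² + 1 = 1/S + 1 = 1 + 1/S)
-109*((4 - 2)² + V(-5)) = -109*((4 - 2)² + (1 - 5)/(-5)) = -109*(2² - ⅕*(-4)) = -109*(4 + ⅘) = -109*24/5 = -2616/5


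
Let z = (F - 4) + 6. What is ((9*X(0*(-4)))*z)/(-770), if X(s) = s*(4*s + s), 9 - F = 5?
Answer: 0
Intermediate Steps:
F = 4 (F = 9 - 1*5 = 9 - 5 = 4)
z = 6 (z = (4 - 4) + 6 = 0 + 6 = 6)
X(s) = 5*s² (X(s) = s*(5*s) = 5*s²)
((9*X(0*(-4)))*z)/(-770) = ((9*(5*(0*(-4))²))*6)/(-770) = ((9*(5*0²))*6)*(-1/770) = ((9*(5*0))*6)*(-1/770) = ((9*0)*6)*(-1/770) = (0*6)*(-1/770) = 0*(-1/770) = 0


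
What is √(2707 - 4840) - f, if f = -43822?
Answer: 43822 + 3*I*√237 ≈ 43822.0 + 46.184*I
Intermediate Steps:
√(2707 - 4840) - f = √(2707 - 4840) - 1*(-43822) = √(-2133) + 43822 = 3*I*√237 + 43822 = 43822 + 3*I*√237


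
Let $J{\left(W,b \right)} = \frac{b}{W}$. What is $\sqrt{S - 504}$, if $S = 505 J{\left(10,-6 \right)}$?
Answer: $i \sqrt{807} \approx 28.408 i$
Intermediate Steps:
$S = -303$ ($S = 505 \left(- \frac{6}{10}\right) = 505 \left(\left(-6\right) \frac{1}{10}\right) = 505 \left(- \frac{3}{5}\right) = -303$)
$\sqrt{S - 504} = \sqrt{-303 - 504} = \sqrt{-807} = i \sqrt{807}$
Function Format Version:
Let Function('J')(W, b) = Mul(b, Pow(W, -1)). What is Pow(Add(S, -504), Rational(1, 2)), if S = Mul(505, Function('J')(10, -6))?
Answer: Mul(I, Pow(807, Rational(1, 2))) ≈ Mul(28.408, I)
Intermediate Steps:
S = -303 (S = Mul(505, Mul(-6, Pow(10, -1))) = Mul(505, Mul(-6, Rational(1, 10))) = Mul(505, Rational(-3, 5)) = -303)
Pow(Add(S, -504), Rational(1, 2)) = Pow(Add(-303, -504), Rational(1, 2)) = Pow(-807, Rational(1, 2)) = Mul(I, Pow(807, Rational(1, 2)))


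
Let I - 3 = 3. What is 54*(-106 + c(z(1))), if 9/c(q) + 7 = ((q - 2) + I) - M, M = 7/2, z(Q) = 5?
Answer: -6048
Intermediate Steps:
I = 6 (I = 3 + 3 = 6)
M = 7/2 (M = 7*(½) = 7/2 ≈ 3.5000)
c(q) = 9/(-13/2 + q) (c(q) = 9/(-7 + (((q - 2) + 6) - 1*7/2)) = 9/(-7 + (((-2 + q) + 6) - 7/2)) = 9/(-7 + ((4 + q) - 7/2)) = 9/(-7 + (½ + q)) = 9/(-13/2 + q))
54*(-106 + c(z(1))) = 54*(-106 + 18/(-13 + 2*5)) = 54*(-106 + 18/(-13 + 10)) = 54*(-106 + 18/(-3)) = 54*(-106 + 18*(-⅓)) = 54*(-106 - 6) = 54*(-112) = -6048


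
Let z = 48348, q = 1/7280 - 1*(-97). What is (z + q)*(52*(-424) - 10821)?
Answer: -11592225805269/7280 ≈ -1.5923e+9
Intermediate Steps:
q = 706161/7280 (q = 1/7280 + 97 = 706161/7280 ≈ 97.000)
(z + q)*(52*(-424) - 10821) = (48348 + 706161/7280)*(52*(-424) - 10821) = 352679601*(-22048 - 10821)/7280 = (352679601/7280)*(-32869) = -11592225805269/7280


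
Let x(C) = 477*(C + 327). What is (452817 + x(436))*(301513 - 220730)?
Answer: 65980969344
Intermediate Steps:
x(C) = 155979 + 477*C (x(C) = 477*(327 + C) = 155979 + 477*C)
(452817 + x(436))*(301513 - 220730) = (452817 + (155979 + 477*436))*(301513 - 220730) = (452817 + (155979 + 207972))*80783 = (452817 + 363951)*80783 = 816768*80783 = 65980969344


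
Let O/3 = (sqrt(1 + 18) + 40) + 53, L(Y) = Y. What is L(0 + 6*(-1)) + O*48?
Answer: 13386 + 144*sqrt(19) ≈ 14014.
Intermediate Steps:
O = 279 + 3*sqrt(19) (O = 3*((sqrt(1 + 18) + 40) + 53) = 3*((sqrt(19) + 40) + 53) = 3*((40 + sqrt(19)) + 53) = 3*(93 + sqrt(19)) = 279 + 3*sqrt(19) ≈ 292.08)
L(0 + 6*(-1)) + O*48 = (0 + 6*(-1)) + (279 + 3*sqrt(19))*48 = (0 - 6) + (13392 + 144*sqrt(19)) = -6 + (13392 + 144*sqrt(19)) = 13386 + 144*sqrt(19)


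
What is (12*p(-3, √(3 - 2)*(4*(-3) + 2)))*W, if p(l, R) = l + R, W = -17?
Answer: 2652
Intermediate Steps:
p(l, R) = R + l
(12*p(-3, √(3 - 2)*(4*(-3) + 2)))*W = (12*(√(3 - 2)*(4*(-3) + 2) - 3))*(-17) = (12*(√1*(-12 + 2) - 3))*(-17) = (12*(1*(-10) - 3))*(-17) = (12*(-10 - 3))*(-17) = (12*(-13))*(-17) = -156*(-17) = 2652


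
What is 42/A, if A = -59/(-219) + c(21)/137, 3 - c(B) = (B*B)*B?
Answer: -1260126/2019419 ≈ -0.62400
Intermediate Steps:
c(B) = 3 - B**3 (c(B) = 3 - B*B*B = 3 - B**2*B = 3 - B**3)
A = -2019419/30003 (A = -59/(-219) + (3 - 1*21**3)/137 = -59*(-1/219) + (3 - 1*9261)*(1/137) = 59/219 + (3 - 9261)*(1/137) = 59/219 - 9258*1/137 = 59/219 - 9258/137 = -2019419/30003 ≈ -67.307)
42/A = 42/(-2019419/30003) = 42*(-30003/2019419) = -1260126/2019419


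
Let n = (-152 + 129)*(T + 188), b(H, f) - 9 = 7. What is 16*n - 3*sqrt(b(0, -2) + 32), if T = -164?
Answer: -8832 - 12*sqrt(3) ≈ -8852.8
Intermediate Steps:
b(H, f) = 16 (b(H, f) = 9 + 7 = 16)
n = -552 (n = (-152 + 129)*(-164 + 188) = -23*24 = -552)
16*n - 3*sqrt(b(0, -2) + 32) = 16*(-552) - 3*sqrt(16 + 32) = -8832 - 12*sqrt(3)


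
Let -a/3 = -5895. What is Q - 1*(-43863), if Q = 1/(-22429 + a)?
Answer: 208086071/4744 ≈ 43863.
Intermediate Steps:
a = 17685 (a = -3*(-5895) = 17685)
Q = -1/4744 (Q = 1/(-22429 + 17685) = 1/(-4744) = -1/4744 ≈ -0.00021079)
Q - 1*(-43863) = -1/4744 - 1*(-43863) = -1/4744 + 43863 = 208086071/4744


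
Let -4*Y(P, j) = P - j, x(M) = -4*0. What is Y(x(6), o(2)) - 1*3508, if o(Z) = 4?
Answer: -3507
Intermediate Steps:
x(M) = 0
Y(P, j) = -P/4 + j/4 (Y(P, j) = -(P - j)/4 = -P/4 + j/4)
Y(x(6), o(2)) - 1*3508 = (-¼*0 + (¼)*4) - 1*3508 = (0 + 1) - 3508 = 1 - 3508 = -3507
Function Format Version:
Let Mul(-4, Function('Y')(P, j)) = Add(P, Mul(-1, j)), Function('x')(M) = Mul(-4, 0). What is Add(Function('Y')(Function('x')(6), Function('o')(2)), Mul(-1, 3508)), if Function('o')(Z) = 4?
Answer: -3507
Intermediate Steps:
Function('x')(M) = 0
Function('Y')(P, j) = Add(Mul(Rational(-1, 4), P), Mul(Rational(1, 4), j)) (Function('Y')(P, j) = Mul(Rational(-1, 4), Add(P, Mul(-1, j))) = Add(Mul(Rational(-1, 4), P), Mul(Rational(1, 4), j)))
Add(Function('Y')(Function('x')(6), Function('o')(2)), Mul(-1, 3508)) = Add(Add(Mul(Rational(-1, 4), 0), Mul(Rational(1, 4), 4)), Mul(-1, 3508)) = Add(Add(0, 1), -3508) = Add(1, -3508) = -3507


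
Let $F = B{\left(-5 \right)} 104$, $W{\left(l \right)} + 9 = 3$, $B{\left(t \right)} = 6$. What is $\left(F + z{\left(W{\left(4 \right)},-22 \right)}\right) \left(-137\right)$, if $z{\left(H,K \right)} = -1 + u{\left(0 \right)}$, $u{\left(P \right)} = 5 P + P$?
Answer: $-85351$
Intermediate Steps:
$u{\left(P \right)} = 6 P$
$W{\left(l \right)} = -6$ ($W{\left(l \right)} = -9 + 3 = -6$)
$z{\left(H,K \right)} = -1$ ($z{\left(H,K \right)} = -1 + 6 \cdot 0 = -1 + 0 = -1$)
$F = 624$ ($F = 6 \cdot 104 = 624$)
$\left(F + z{\left(W{\left(4 \right)},-22 \right)}\right) \left(-137\right) = \left(624 - 1\right) \left(-137\right) = 623 \left(-137\right) = -85351$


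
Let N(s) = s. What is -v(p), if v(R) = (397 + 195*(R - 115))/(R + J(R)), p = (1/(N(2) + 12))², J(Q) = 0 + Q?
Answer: 4317293/2 ≈ 2.1586e+6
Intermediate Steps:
J(Q) = Q
p = 1/196 (p = (1/(2 + 12))² = (1/14)² = 1/196 ≈ 0.0051020)
v(R) = (-22028 + 195*R)/(2*R) (v(R) = (397 + 195*(R - 115))/(R + R) = (397 + 195*(-115 + R))/((2*R)) = (397 + (-22425 + 195*R))*(1/(2*R)) = (-22028 + 195*R)*(1/(2*R)) = (-22028 + 195*R)/(2*R))
-v(p) = -(195/2 - 11014/1/196) = -(195/2 - 11014*196) = -(195/2 - 2158744) = -1*(-4317293/2) = 4317293/2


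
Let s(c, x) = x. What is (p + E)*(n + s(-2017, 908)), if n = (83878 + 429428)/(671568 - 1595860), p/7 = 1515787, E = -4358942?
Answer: 2621731624540805/462146 ≈ 5.6730e+9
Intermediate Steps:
p = 10610509 (p = 7*1515787 = 10610509)
n = -256653/462146 (n = 513306/(-924292) = 513306*(-1/924292) = -256653/462146 ≈ -0.55535)
(p + E)*(n + s(-2017, 908)) = (10610509 - 4358942)*(-256653/462146 + 908) = 6251567*(419371915/462146) = 2621731624540805/462146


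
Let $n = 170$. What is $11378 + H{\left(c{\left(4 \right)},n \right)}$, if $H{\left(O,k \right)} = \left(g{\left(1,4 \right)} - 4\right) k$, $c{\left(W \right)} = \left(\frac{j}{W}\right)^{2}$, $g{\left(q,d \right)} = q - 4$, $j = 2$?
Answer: $10188$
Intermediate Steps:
$g{\left(q,d \right)} = -4 + q$
$c{\left(W \right)} = \frac{4}{W^{2}}$ ($c{\left(W \right)} = \left(\frac{2}{W}\right)^{2} = \frac{4}{W^{2}}$)
$H{\left(O,k \right)} = - 7 k$ ($H{\left(O,k \right)} = \left(\left(-4 + 1\right) - 4\right) k = \left(-3 - 4\right) k = - 7 k$)
$11378 + H{\left(c{\left(4 \right)},n \right)} = 11378 - 1190 = 10188$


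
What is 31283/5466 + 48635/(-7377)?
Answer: -11688073/13440894 ≈ -0.86959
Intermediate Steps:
31283/5466 + 48635/(-7377) = 31283*(1/5466) + 48635*(-1/7377) = 31283/5466 - 48635/7377 = -11688073/13440894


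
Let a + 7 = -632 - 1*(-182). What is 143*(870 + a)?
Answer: 59059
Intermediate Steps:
a = -457 (a = -7 + (-632 - 1*(-182)) = -7 + (-632 + 182) = -7 - 450 = -457)
143*(870 + a) = 143*(870 - 457) = 143*413 = 59059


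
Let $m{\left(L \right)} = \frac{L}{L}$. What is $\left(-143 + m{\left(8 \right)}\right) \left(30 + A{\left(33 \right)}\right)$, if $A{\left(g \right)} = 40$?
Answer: $-9940$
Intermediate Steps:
$m{\left(L \right)} = 1$
$\left(-143 + m{\left(8 \right)}\right) \left(30 + A{\left(33 \right)}\right) = \left(-143 + 1\right) \left(30 + 40\right) = \left(-142\right) 70 = -9940$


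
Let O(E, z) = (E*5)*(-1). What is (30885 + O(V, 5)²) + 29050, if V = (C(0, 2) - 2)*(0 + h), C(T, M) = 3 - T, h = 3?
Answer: 60160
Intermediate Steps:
V = 3 (V = ((3 - 1*0) - 2)*(0 + 3) = ((3 + 0) - 2)*3 = (3 - 2)*3 = 1*3 = 3)
O(E, z) = -5*E (O(E, z) = (5*E)*(-1) = -5*E)
(30885 + O(V, 5)²) + 29050 = (30885 + (-5*3)²) + 29050 = (30885 + (-15)²) + 29050 = (30885 + 225) + 29050 = 31110 + 29050 = 60160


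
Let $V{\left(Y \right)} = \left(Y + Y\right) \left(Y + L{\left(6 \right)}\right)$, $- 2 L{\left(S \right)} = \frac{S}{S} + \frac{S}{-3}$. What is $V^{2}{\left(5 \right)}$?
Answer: $3025$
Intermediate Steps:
$L{\left(S \right)} = - \frac{1}{2} + \frac{S}{6}$ ($L{\left(S \right)} = - \frac{\frac{S}{S} + \frac{S}{-3}}{2} = - \frac{1 + S \left(- \frac{1}{3}\right)}{2} = - \frac{1 - \frac{S}{3}}{2} = - \frac{1}{2} + \frac{S}{6}$)
$V{\left(Y \right)} = 2 Y \left(\frac{1}{2} + Y\right)$ ($V{\left(Y \right)} = \left(Y + Y\right) \left(Y + \left(- \frac{1}{2} + \frac{1}{6} \cdot 6\right)\right) = 2 Y \left(Y + \left(- \frac{1}{2} + 1\right)\right) = 2 Y \left(Y + \frac{1}{2}\right) = 2 Y \left(\frac{1}{2} + Y\right)$)
$V^{2}{\left(5 \right)} = \left(5 \left(1 + 2 \cdot 5\right)\right)^{2} = \left(5 \left(1 + 10\right)\right)^{2} = \left(5 \cdot 11\right)^{2} = 55^{2} = 3025$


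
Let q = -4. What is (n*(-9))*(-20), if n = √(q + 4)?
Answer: 0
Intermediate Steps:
n = 0 (n = √(-4 + 4) = √0 = 0)
(n*(-9))*(-20) = (0*(-9))*(-20) = 0*(-20) = 0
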